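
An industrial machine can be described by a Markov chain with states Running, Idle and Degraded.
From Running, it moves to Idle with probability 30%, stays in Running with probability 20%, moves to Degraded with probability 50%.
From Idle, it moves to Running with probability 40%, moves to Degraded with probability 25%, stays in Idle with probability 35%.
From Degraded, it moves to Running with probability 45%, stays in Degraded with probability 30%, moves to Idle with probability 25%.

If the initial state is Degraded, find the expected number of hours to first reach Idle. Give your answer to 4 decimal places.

3.7313

Let t(s) be the expected number of hours to first reach Idle from state s, with t(Idle) = 0. Conditioning on the first hour:
t(Running) = 1 + 0.2·t(Running) + 0.5·t(Degraded)
t(Degraded) = 1 + 0.45·t(Running) + 0.3·t(Degraded)
Solving: t(Running) = 3.5821, t(Degraded) = 3.7313.
Expected hours from Degraded to Idle: 3.7313.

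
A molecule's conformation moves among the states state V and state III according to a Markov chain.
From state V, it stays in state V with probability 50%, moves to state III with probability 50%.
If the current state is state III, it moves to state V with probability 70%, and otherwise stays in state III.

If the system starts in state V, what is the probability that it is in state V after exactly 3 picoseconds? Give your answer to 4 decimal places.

Propagate the distribution vector 3 picoseconds from state V.
After 0 picoseconds: (1.0000, 0.0000)
After 1 picosecond: (0.5000, 0.5000)
After 2 picoseconds: (0.6000, 0.4000)
After 3 picoseconds: (0.5800, 0.4200)
P(in state V after 3 picoseconds) = 0.5800

0.5800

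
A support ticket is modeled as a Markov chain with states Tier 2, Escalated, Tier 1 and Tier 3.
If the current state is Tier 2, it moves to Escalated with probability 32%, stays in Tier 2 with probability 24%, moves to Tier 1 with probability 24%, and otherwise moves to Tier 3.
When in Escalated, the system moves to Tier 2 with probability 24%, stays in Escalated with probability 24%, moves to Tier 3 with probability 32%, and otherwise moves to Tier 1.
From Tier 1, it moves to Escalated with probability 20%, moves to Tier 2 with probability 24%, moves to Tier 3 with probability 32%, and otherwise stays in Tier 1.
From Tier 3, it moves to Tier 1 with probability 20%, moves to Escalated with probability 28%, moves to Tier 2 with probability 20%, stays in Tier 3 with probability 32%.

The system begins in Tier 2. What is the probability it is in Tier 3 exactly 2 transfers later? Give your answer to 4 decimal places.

Propagate the distribution vector 2 transfers from Tier 2.
After 0 transfers: (1.0000, 0.0000, 0.0000, 0.0000)
After 1 transfer: (0.2400, 0.3200, 0.2400, 0.2000)
After 2 transfers: (0.2320, 0.2576, 0.2192, 0.2912)
P(in Tier 3 after 2 transfers) = 0.2912

0.2912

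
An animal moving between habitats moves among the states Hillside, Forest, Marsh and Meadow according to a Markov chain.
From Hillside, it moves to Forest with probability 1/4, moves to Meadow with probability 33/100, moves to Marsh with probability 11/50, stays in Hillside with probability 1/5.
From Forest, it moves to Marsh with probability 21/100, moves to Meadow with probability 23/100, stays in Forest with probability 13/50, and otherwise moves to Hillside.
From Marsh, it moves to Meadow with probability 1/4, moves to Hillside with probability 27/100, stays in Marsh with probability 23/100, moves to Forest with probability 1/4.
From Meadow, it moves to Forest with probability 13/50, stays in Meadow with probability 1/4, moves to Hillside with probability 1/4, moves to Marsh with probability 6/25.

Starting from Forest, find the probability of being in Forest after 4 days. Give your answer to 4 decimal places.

Propagate the distribution vector 4 days from Forest.
After 0 days: (0.0000, 1.0000, 0.0000, 0.0000)
After 1 day: (0.3000, 0.2600, 0.2100, 0.2300)
After 2 days: (0.2522, 0.2549, 0.2241, 0.2688)
After 3 days: (0.2546, 0.2552, 0.2251, 0.2651)
After 4 days: (0.2545, 0.2552, 0.2250, 0.2653)
P(in Forest after 4 days) = 0.2552

0.2552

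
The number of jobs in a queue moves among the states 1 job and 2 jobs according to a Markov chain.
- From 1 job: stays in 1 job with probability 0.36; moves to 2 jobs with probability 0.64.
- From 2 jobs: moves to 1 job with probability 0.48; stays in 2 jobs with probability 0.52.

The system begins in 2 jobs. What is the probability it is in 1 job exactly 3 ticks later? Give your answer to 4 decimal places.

0.4293

Propagate the distribution vector 3 ticks from 2 jobs.
After 0 ticks: (0.0000, 1.0000)
After 1 tick: (0.4800, 0.5200)
After 2 ticks: (0.4224, 0.5776)
After 3 ticks: (0.4293, 0.5707)
P(in 1 job after 3 ticks) = 0.4293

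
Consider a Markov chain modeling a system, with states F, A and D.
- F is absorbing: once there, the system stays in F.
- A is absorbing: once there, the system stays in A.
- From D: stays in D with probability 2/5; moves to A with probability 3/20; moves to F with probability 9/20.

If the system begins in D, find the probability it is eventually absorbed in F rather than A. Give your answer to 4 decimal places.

Let h(s) be the probability of absorption at F starting from transient state s. Then h(F) = 1 and h(A) = 0. By first-step analysis:
h(D) = 0.45·1 + 0.15·0 + 0.4·h(D)
Solving: h(D) = 0.7500.
Starting from D, the probability is 0.7500.

0.7500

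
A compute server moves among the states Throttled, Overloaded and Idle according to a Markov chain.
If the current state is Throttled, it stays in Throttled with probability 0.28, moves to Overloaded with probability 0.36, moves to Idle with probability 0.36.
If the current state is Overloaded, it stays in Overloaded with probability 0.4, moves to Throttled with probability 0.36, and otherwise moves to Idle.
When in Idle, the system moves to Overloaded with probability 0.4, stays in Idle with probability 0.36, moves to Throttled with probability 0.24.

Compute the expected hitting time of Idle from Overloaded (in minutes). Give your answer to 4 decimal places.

3.5714

Let t(s) be the expected number of minutes to first reach Idle from state s, with t(Idle) = 0. Conditioning on the first minute:
t(Throttled) = 1 + 0.28·t(Throttled) + 0.36·t(Overloaded)
t(Overloaded) = 1 + 0.36·t(Throttled) + 0.4·t(Overloaded)
Solving: t(Throttled) = 3.1746, t(Overloaded) = 3.5714.
Expected minutes from Overloaded to Idle: 3.5714.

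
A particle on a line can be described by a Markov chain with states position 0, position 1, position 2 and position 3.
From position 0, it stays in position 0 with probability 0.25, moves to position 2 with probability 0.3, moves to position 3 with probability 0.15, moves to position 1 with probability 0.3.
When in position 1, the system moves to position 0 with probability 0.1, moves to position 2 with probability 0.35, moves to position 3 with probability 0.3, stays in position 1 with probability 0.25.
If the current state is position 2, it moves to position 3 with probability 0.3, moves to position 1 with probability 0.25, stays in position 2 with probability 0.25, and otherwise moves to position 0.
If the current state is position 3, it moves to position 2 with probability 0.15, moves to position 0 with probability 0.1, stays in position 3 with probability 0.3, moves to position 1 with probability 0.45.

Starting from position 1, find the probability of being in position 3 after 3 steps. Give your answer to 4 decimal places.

0.2775

Propagate the distribution vector 3 steps from position 1.
After 0 steps: (0.0000, 1.0000, 0.0000, 0.0000)
After 1 step: (0.1000, 0.2500, 0.3500, 0.3000)
After 2 steps: (0.1500, 0.3150, 0.2500, 0.2850)
After 3 steps: (0.1475, 0.3145, 0.2605, 0.2775)
P(in position 3 after 3 steps) = 0.2775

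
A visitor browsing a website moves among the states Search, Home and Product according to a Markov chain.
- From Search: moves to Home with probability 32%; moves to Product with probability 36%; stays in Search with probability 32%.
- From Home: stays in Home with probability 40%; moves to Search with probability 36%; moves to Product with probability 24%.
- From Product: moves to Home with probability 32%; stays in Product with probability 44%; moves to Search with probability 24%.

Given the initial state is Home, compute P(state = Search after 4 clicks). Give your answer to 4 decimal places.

Propagate the distribution vector 4 clicks from Home.
After 0 clicks: (0.0000, 1.0000, 0.0000)
After 1 click: (0.3600, 0.4000, 0.2400)
After 2 clicks: (0.3168, 0.3520, 0.3312)
After 3 clicks: (0.3076, 0.3482, 0.3443)
After 4 clicks: (0.3064, 0.3479, 0.3458)
P(in Search after 4 clicks) = 0.3064

0.3064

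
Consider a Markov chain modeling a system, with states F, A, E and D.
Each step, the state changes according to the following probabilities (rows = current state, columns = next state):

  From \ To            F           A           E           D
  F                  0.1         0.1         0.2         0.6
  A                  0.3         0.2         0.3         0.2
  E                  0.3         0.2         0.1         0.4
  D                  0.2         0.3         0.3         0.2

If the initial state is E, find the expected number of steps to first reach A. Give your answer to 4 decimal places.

4.6497

Let t(s) be the expected number of steps to first reach A from state s, with t(A) = 0. Conditioning on the first step:
t(F) = 1 + 0.1·t(F) + 0.2·t(E) + 0.6·t(D)
t(E) = 1 + 0.3·t(F) + 0.1·t(E) + 0.4·t(D)
t(D) = 1 + 0.2·t(F) + 0.3·t(E) + 0.2·t(D)
Solving: t(F) = 4.9682, t(E) = 4.6497, t(D) = 4.2357.
Expected steps from E to A: 4.6497.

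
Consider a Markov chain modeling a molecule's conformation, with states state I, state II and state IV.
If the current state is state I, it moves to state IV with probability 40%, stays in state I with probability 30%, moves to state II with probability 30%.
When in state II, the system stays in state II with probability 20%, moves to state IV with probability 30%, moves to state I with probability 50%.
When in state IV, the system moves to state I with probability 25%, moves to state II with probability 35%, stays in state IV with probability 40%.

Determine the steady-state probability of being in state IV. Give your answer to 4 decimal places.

Let the stationary distribution be π with π = πP and π_1 + π_2 + π_3 = 1.
π_1 = 0.3·π_1 + 0.5·π_2 + 0.25·π_3
π_2 = 0.3·π_1 + 0.2·π_2 + 0.35·π_3
Solving with the normalization constraint gives π = (0.3394, 0.2896, 0.3710).
So the stationary probability of state IV is 0.3710.

0.3710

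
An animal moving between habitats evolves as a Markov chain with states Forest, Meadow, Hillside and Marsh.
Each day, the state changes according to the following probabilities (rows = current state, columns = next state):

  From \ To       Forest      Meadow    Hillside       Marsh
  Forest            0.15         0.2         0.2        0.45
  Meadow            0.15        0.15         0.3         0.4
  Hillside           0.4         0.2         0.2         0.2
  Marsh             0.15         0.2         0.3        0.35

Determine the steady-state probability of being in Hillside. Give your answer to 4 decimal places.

0.2533

Let the stationary distribution be π with π = πP and π_1 + π_2 + π_3 + π_4 = 1.
π_1 = 0.15·π_1 + 0.15·π_2 + 0.4·π_3 + 0.15·π_4
π_2 = 0.2·π_1 + 0.15·π_2 + 0.2·π_3 + 0.2·π_4
π_3 = 0.2·π_1 + 0.3·π_2 + 0.2·π_3 + 0.3·π_4
Solving with the normalization constraint gives π = (0.2133, 0.1905, 0.2533, 0.3429).
So the stationary probability of Hillside is 0.2533.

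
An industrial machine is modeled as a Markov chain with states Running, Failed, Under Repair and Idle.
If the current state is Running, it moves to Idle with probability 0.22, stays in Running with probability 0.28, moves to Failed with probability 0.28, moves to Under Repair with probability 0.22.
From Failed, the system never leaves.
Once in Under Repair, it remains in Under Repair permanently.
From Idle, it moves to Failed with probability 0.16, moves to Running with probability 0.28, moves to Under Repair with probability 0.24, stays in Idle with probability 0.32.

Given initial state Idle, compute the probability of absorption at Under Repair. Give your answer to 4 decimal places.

0.5477

Let h(s) be the probability of absorption at Under Repair starting from transient state s. Then h(Under Repair) = 1 and h(Failed) = 0. By first-step analysis:
h(Running) = 0.28·h(Running) + 0.28·0 + 0.22·1 + 0.22·h(Idle)
h(Idle) = 0.28·h(Running) + 0.16·0 + 0.24·1 + 0.32·h(Idle)
Solving: h(Running) = 0.4729, h(Idle) = 0.5477.
Starting from Idle, the probability is 0.5477.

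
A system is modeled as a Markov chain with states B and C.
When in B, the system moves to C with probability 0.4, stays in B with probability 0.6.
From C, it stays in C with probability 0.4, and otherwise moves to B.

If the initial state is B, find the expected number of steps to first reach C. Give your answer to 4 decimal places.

Let t(s) be the expected number of steps to first reach C from state s, with t(C) = 0. Conditioning on the first step:
t(B) = 1 + 0.6·t(B)
Solving: t(B) = 2.5000.
Expected steps from B to C: 2.5000.

2.5000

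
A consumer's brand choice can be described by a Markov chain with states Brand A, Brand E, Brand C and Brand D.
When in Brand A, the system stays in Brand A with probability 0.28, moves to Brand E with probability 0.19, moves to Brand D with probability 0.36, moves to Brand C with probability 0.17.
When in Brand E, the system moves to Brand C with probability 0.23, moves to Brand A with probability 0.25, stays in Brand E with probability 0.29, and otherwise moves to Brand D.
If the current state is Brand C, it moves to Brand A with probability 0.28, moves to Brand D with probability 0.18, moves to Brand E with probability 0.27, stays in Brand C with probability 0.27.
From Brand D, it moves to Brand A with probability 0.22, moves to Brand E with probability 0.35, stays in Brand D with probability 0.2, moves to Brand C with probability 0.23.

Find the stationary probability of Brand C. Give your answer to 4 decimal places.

0.2235

Let the stationary distribution be π with π = πP and π_1 + π_2 + π_3 + π_4 = 1.
π_1 = 0.28·π_1 + 0.25·π_2 + 0.28·π_3 + 0.22·π_4
π_2 = 0.19·π_1 + 0.29·π_2 + 0.27·π_3 + 0.35·π_4
π_3 = 0.17·π_1 + 0.23·π_2 + 0.27·π_3 + 0.23·π_4
Solving with the normalization constraint gives π = (0.2571, 0.2745, 0.2235, 0.2449).
So the stationary probability of Brand C is 0.2235.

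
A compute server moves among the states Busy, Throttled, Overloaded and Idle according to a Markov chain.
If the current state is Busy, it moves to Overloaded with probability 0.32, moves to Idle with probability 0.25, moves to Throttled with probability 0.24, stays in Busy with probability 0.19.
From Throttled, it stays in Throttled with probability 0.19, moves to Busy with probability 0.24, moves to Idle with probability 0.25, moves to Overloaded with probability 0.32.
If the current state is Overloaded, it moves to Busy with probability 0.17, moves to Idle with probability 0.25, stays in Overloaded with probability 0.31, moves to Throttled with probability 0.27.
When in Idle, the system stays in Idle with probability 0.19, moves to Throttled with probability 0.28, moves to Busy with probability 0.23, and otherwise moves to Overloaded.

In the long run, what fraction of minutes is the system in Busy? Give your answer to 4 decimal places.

0.2055

Let the stationary distribution be π with π = πP and π_1 + π_2 + π_3 + π_4 = 1.
π_1 = 0.19·π_1 + 0.24·π_2 + 0.17·π_3 + 0.23·π_4
π_2 = 0.24·π_1 + 0.19·π_2 + 0.27·π_3 + 0.28·π_4
π_3 = 0.32·π_1 + 0.32·π_2 + 0.31·π_3 + 0.3·π_4
Solving with the normalization constraint gives π = (0.2055, 0.2465, 0.3122, 0.2358).
So the stationary probability of Busy is 0.2055.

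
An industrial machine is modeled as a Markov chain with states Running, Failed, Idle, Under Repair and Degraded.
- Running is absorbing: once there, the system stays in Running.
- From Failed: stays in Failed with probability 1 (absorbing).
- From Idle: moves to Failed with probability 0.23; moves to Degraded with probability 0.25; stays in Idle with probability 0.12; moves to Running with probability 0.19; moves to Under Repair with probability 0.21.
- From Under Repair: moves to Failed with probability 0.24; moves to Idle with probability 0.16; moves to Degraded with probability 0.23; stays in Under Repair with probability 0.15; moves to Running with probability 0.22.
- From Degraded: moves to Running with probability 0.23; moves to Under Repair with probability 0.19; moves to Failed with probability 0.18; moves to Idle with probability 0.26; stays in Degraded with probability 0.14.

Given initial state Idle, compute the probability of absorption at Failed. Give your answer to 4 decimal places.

0.5190

Let h(s) be the probability of absorption at Failed starting from transient state s. Then h(Failed) = 1 and h(Running) = 0. By first-step analysis:
h(Idle) = 0.19·0 + 0.23·1 + 0.12·h(Idle) + 0.21·h(Under Repair) + 0.25·h(Degraded)
h(Under Repair) = 0.22·0 + 0.24·1 + 0.16·h(Idle) + 0.15·h(Under Repair) + 0.23·h(Degraded)
h(Degraded) = 0.23·0 + 0.18·1 + 0.26·h(Idle) + 0.19·h(Under Repair) + 0.14·h(Degraded)
Solving: h(Idle) = 0.5190, h(Under Repair) = 0.5096, h(Degraded) = 0.4788.
Starting from Idle, the probability is 0.5190.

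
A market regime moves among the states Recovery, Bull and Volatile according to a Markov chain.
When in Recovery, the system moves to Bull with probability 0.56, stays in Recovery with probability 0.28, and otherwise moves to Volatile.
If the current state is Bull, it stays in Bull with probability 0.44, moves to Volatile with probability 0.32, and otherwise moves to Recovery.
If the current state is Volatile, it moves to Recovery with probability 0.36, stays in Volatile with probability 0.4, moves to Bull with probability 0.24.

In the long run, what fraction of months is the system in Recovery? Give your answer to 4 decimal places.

Let the stationary distribution be π with π = πP and π_1 + π_2 + π_3 = 1.
π_1 = 0.28·π_1 + 0.24·π_2 + 0.36·π_3
π_2 = 0.56·π_1 + 0.44·π_2 + 0.24·π_3
Solving with the normalization constraint gives π = (0.2872, 0.4149, 0.2979).
So the stationary probability of Recovery is 0.2872.

0.2872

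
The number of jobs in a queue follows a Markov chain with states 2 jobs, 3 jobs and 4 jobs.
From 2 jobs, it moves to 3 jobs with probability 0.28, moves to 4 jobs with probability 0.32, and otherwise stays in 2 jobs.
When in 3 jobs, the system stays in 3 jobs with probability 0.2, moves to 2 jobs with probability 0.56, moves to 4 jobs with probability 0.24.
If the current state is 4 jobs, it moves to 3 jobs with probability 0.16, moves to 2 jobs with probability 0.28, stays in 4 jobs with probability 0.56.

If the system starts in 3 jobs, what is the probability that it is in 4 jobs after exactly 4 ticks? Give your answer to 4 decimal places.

Propagate the distribution vector 4 ticks from 3 jobs.
After 0 ticks: (0.0000, 1.0000, 0.0000)
After 1 tick: (0.5600, 0.2000, 0.2400)
After 2 ticks: (0.4032, 0.2352, 0.3616)
After 3 ticks: (0.3942, 0.2178, 0.3880)
After 4 ticks: (0.3883, 0.2160, 0.3957)
P(in 4 jobs after 4 ticks) = 0.3957

0.3957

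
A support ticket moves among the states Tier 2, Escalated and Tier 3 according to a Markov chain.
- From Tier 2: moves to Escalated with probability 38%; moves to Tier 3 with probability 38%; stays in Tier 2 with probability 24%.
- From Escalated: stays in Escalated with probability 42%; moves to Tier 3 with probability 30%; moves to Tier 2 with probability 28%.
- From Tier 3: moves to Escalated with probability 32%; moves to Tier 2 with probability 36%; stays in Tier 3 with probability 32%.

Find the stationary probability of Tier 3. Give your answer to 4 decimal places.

Let the stationary distribution be π with π = πP and π_1 + π_2 + π_3 = 1.
π_1 = 0.24·π_1 + 0.28·π_2 + 0.36·π_3
π_2 = 0.38·π_1 + 0.42·π_2 + 0.32·π_3
Solving with the normalization constraint gives π = (0.2946, 0.3752, 0.3302).
So the stationary probability of Tier 3 is 0.3302.

0.3302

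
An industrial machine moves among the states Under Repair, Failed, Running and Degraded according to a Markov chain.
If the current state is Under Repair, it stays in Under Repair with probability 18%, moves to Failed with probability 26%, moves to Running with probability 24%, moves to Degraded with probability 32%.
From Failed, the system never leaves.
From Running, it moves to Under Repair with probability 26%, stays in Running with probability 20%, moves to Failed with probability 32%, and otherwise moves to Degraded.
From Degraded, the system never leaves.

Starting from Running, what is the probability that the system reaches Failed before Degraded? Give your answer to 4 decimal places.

0.5559

Let h(s) be the probability of absorption at Failed starting from transient state s. Then h(Failed) = 1 and h(Degraded) = 0. By first-step analysis:
h(Under Repair) = 0.18·h(Under Repair) + 0.26·1 + 0.24·h(Running) + 0.32·0
h(Running) = 0.26·h(Under Repair) + 0.32·1 + 0.2·h(Running) + 0.22·0
Solving: h(Under Repair) = 0.4798, h(Running) = 0.5559.
Starting from Running, the probability is 0.5559.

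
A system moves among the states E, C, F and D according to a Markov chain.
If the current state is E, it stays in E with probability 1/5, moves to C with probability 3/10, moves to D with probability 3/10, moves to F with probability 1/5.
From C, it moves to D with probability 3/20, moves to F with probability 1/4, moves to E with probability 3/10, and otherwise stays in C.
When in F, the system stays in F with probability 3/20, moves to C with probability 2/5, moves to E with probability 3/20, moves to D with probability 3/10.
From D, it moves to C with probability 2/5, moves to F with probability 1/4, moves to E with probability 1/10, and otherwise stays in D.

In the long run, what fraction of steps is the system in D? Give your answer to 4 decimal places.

0.2364

Let the stationary distribution be π with π = πP and π_1 + π_2 + π_3 + π_4 = 1.
π_1 = 0.2·π_1 + 0.3·π_2 + 0.15·π_3 + 0.1·π_4
π_2 = 0.3·π_1 + 0.3·π_2 + 0.4·π_3 + 0.4·π_4
π_3 = 0.2·π_1 + 0.25·π_2 + 0.15·π_3 + 0.25·π_4
Solving with the normalization constraint gives π = (0.2000, 0.3455, 0.2182, 0.2364).
So the stationary probability of D is 0.2364.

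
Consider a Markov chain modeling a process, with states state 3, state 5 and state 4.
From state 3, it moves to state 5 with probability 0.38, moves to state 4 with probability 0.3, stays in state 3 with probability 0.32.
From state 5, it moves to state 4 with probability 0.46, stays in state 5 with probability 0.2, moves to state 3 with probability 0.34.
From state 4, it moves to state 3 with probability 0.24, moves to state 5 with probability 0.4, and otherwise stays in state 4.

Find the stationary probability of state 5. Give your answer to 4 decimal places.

Let the stationary distribution be π with π = πP and π_1 + π_2 + π_3 = 1.
π_1 = 0.32·π_1 + 0.34·π_2 + 0.24·π_3
π_2 = 0.38·π_1 + 0.2·π_2 + 0.4·π_3
Solving with the normalization constraint gives π = (0.2966, 0.3284, 0.3750).
So the stationary probability of state 5 is 0.3284.

0.3284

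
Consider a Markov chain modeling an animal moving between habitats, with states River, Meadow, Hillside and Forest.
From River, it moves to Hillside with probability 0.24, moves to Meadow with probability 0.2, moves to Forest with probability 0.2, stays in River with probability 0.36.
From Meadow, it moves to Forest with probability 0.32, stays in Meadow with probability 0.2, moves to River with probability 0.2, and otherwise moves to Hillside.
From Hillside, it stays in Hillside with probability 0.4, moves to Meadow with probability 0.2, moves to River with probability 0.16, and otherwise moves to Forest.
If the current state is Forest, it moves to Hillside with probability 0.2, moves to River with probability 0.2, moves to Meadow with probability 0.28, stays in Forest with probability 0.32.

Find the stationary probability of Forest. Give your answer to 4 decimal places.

0.2704

Let the stationary distribution be π with π = πP and π_1 + π_2 + π_3 + π_4 = 1.
π_1 = 0.36·π_1 + 0.2·π_2 + 0.16·π_3 + 0.2·π_4
π_2 = 0.2·π_1 + 0.2·π_2 + 0.2·π_3 + 0.28·π_4
π_3 = 0.24·π_1 + 0.28·π_2 + 0.4·π_3 + 0.2·π_4
Solving with the normalization constraint gives π = (0.2246, 0.2216, 0.2834, 0.2704).
So the stationary probability of Forest is 0.2704.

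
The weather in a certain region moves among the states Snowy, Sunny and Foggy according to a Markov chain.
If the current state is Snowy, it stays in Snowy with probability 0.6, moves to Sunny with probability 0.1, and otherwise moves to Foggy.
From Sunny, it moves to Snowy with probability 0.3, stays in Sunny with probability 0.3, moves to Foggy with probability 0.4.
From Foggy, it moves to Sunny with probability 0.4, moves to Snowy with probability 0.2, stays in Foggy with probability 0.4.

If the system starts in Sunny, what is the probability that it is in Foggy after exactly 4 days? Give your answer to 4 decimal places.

0.3632

Propagate the distribution vector 4 days from Sunny.
After 0 days: (0.0000, 1.0000, 0.0000)
After 1 day: (0.3000, 0.3000, 0.4000)
After 2 days: (0.3500, 0.2800, 0.3700)
After 3 days: (0.3680, 0.2670, 0.3650)
After 4 days: (0.3739, 0.2629, 0.3632)
P(in Foggy after 4 days) = 0.3632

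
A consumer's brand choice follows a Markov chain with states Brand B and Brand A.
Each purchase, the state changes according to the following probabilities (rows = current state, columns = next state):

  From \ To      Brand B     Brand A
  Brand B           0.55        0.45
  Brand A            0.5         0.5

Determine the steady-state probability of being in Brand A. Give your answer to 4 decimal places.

Let the stationary distribution be π with π = πP and π_1 + π_2 = 1.
π_1 = 0.55·π_1 + 0.5·π_2
Solving with the normalization constraint gives π = (0.5263, 0.4737).
So the stationary probability of Brand A is 0.4737.

0.4737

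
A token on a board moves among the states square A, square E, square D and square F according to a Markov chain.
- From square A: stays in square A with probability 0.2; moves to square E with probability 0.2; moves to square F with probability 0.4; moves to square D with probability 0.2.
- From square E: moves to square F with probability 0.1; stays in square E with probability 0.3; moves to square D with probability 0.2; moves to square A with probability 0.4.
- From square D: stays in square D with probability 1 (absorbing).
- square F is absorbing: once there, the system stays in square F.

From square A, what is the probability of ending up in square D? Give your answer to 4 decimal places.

0.3750

Let h(s) be the probability of absorption at square D starting from transient state s. Then h(square D) = 1 and h(square F) = 0. By first-step analysis:
h(square A) = 0.2·h(square A) + 0.2·h(square E) + 0.2·1 + 0.4·0
h(square E) = 0.4·h(square A) + 0.3·h(square E) + 0.2·1 + 0.1·0
Solving: h(square A) = 0.3750, h(square E) = 0.5000.
Starting from square A, the probability is 0.3750.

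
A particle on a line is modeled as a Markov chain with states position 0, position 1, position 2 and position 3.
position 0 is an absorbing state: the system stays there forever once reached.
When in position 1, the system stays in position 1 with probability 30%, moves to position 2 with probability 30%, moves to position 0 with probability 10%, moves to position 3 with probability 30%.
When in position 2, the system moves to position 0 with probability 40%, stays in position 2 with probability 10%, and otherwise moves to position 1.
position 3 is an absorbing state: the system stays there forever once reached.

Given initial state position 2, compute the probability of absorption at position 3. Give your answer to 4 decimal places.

0.3125

Let h(s) be the probability of absorption at position 3 starting from transient state s. Then h(position 3) = 1 and h(position 0) = 0. By first-step analysis:
h(position 1) = 0.1·0 + 0.3·h(position 1) + 0.3·h(position 2) + 0.3·1
h(position 2) = 0.4·0 + 0.5·h(position 1) + 0.1·h(position 2)
Solving: h(position 1) = 0.5625, h(position 2) = 0.3125.
Starting from position 2, the probability is 0.3125.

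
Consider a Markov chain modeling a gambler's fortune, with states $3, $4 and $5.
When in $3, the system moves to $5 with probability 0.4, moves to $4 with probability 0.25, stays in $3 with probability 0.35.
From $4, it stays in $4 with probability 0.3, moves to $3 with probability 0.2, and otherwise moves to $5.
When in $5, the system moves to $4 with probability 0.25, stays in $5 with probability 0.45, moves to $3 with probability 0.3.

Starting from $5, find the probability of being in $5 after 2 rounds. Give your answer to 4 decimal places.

Sum over the intermediate state after 1 round:
P = P($5→$3)·P($3→$5) + P($5→$4)·P($4→$5) + P($5→$5)·P($5→$5)
  = 0.3×0.4 + 0.25×0.5 + 0.45×0.45
  = 0.1200 + 0.1250 + 0.2025 = 0.4475

0.4475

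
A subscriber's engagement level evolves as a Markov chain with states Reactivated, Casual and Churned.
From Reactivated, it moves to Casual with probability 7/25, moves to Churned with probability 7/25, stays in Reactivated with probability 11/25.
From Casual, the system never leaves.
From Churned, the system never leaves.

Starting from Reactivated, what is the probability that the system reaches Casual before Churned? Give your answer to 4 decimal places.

0.5000

Let h(s) be the probability of absorption at Casual starting from transient state s. Then h(Casual) = 1 and h(Churned) = 0. By first-step analysis:
h(Reactivated) = 0.44·h(Reactivated) + 0.28·1 + 0.28·0
Solving: h(Reactivated) = 0.5000.
Starting from Reactivated, the probability is 0.5000.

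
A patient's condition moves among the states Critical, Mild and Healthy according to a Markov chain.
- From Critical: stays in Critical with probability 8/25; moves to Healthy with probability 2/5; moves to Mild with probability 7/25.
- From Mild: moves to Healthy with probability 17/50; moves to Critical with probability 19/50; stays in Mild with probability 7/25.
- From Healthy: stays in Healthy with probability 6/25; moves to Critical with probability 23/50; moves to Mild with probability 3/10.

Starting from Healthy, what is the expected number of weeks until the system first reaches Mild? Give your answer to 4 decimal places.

Let t(s) be the expected number of weeks to first reach Mild from state s, with t(Mild) = 0. Conditioning on the first week:
t(Critical) = 1 + 0.32·t(Critical) + 0.4·t(Healthy)
t(Healthy) = 1 + 0.46·t(Critical) + 0.24·t(Healthy)
Solving: t(Critical) = 3.4856, t(Healthy) = 3.4255.
Expected weeks from Healthy to Mild: 3.4255.

3.4255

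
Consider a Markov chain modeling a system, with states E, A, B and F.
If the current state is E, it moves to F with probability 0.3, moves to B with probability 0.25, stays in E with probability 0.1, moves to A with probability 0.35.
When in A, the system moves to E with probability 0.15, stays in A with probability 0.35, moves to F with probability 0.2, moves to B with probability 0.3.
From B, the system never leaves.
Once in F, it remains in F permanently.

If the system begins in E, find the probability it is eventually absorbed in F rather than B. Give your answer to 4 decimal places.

0.4977

Let h(s) be the probability of absorption at F starting from transient state s. Then h(F) = 1 and h(B) = 0. By first-step analysis:
h(E) = 0.1·h(E) + 0.35·h(A) + 0.25·0 + 0.3·1
h(A) = 0.15·h(E) + 0.35·h(A) + 0.3·0 + 0.2·1
Solving: h(E) = 0.4977, h(A) = 0.4225.
Starting from E, the probability is 0.4977.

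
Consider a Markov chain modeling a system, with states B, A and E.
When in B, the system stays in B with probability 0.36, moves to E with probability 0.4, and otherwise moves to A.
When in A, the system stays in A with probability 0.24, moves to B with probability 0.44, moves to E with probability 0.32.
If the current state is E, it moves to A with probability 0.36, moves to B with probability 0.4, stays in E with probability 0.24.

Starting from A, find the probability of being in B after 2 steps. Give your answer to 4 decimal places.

0.3920

Sum over the intermediate state after 1 step:
P = P(A→B)·P(B→B) + P(A→A)·P(A→B) + P(A→E)·P(E→B)
  = 0.44×0.36 + 0.24×0.44 + 0.32×0.4
  = 0.1584 + 0.1056 + 0.1280 = 0.3920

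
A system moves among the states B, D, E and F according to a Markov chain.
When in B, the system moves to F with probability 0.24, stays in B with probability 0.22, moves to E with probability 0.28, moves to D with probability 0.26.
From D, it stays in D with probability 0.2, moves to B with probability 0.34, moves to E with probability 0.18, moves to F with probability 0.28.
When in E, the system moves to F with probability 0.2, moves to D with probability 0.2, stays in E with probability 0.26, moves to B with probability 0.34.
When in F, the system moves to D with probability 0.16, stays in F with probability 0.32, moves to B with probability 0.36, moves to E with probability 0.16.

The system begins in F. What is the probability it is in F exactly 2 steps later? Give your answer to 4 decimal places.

Propagate the distribution vector 2 steps from F.
After 0 steps: (0.0000, 0.0000, 0.0000, 1.0000)
After 1 step: (0.3600, 0.1600, 0.1600, 0.3200)
After 2 steps: (0.3032, 0.2088, 0.2224, 0.2656)
P(in F after 2 steps) = 0.2656

0.2656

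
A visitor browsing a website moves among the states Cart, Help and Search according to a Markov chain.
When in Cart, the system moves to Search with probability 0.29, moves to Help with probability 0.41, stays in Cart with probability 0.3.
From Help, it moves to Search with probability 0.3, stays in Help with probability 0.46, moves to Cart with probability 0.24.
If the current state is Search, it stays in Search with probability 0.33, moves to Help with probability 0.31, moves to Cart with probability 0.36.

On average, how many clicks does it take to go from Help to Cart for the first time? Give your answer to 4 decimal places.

3.6086

Let t(s) be the expected number of clicks to first reach Cart from state s, with t(Cart) = 0. Conditioning on the first click:
t(Help) = 1 + 0.46·t(Help) + 0.3·t(Search)
t(Search) = 1 + 0.31·t(Help) + 0.33·t(Search)
Solving: t(Help) = 3.6086, t(Search) = 3.1622.
Expected clicks from Help to Cart: 3.6086.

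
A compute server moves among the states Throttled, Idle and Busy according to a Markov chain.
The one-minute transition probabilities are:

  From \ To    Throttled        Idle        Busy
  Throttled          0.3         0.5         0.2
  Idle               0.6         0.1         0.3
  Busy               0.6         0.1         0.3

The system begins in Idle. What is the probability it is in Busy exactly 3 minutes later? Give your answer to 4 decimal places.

0.2580

Propagate the distribution vector 3 minutes from Idle.
After 0 minutes: (0.0000, 1.0000, 0.0000)
After 1 minute: (0.6000, 0.1000, 0.3000)
After 2 minutes: (0.4200, 0.3400, 0.2400)
After 3 minutes: (0.4740, 0.2680, 0.2580)
P(in Busy after 3 minutes) = 0.2580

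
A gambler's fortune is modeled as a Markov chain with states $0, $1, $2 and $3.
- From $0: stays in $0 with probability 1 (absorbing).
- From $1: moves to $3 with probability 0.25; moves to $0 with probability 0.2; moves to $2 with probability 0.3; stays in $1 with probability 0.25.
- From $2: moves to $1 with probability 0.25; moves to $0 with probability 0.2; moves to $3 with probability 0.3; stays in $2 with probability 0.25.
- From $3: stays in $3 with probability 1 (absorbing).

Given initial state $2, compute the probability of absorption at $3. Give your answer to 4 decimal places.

0.5897

Let h(s) be the probability of absorption at $3 starting from transient state s. Then h($3) = 1 and h($0) = 0. By first-step analysis:
h($1) = 0.2·0 + 0.25·h($1) + 0.3·h($2) + 0.25·1
h($2) = 0.2·0 + 0.25·h($1) + 0.25·h($2) + 0.3·1
Solving: h($1) = 0.5692, h($2) = 0.5897.
Starting from $2, the probability is 0.5897.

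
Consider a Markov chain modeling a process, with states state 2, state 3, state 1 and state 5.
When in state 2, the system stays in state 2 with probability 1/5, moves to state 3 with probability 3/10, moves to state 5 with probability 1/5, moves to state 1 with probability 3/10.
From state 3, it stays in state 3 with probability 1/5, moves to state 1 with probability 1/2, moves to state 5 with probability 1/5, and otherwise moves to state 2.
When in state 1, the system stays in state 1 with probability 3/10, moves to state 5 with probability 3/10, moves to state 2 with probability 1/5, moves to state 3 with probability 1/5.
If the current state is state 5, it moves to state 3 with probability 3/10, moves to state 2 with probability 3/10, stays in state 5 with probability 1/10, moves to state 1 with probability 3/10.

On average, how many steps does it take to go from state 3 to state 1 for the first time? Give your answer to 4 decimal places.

2.3077

Let t(s) be the expected number of steps to first reach state 1 from state s, with t(state 1) = 0. Conditioning on the first step:
t(state 2) = 1 + 0.2·t(state 2) + 0.3·t(state 3) + 0.2·t(state 5)
t(state 3) = 1 + 0.1·t(state 2) + 0.2·t(state 3) + 0.2·t(state 5)
t(state 5) = 1 + 0.3·t(state 2) + 0.3·t(state 3) + 0.1·t(state 5)
Solving: t(state 2) = 2.8205, t(state 3) = 2.3077, t(state 5) = 2.8205.
Expected steps from state 3 to state 1: 2.3077.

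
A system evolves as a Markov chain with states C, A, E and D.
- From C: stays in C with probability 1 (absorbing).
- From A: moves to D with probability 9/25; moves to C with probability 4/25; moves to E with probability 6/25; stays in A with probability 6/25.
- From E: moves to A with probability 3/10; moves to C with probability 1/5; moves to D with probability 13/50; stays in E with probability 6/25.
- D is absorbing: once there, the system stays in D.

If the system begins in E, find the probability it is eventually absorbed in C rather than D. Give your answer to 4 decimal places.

Let h(s) be the probability of absorption at C starting from transient state s. Then h(C) = 1 and h(D) = 0. By first-step analysis:
h(A) = 0.16·1 + 0.24·h(A) + 0.24·h(E) + 0.36·0
h(E) = 0.2·1 + 0.3·h(A) + 0.24·h(E) + 0.26·0
Solving: h(A) = 0.3354, h(E) = 0.3956.
Starting from E, the probability is 0.3956.

0.3956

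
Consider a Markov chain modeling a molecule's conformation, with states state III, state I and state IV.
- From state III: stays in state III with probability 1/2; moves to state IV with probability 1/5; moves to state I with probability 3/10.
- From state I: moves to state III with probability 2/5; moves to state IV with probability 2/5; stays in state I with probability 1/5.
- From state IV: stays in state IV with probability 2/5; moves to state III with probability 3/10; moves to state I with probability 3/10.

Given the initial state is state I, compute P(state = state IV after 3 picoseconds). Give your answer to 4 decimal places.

0.3200

Propagate the distribution vector 3 picoseconds from state I.
After 0 picoseconds: (0.0000, 1.0000, 0.0000)
After 1 picosecond: (0.4000, 0.2000, 0.4000)
After 2 picoseconds: (0.4000, 0.2800, 0.3200)
After 3 picoseconds: (0.4080, 0.2720, 0.3200)
P(in state IV after 3 picoseconds) = 0.3200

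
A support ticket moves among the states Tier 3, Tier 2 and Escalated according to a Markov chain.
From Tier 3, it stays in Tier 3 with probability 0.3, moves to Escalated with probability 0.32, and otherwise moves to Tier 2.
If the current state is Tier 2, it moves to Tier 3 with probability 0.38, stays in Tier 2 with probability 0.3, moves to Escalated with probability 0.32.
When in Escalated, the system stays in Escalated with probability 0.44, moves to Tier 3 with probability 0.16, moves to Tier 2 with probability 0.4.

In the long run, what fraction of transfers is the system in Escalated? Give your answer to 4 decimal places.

0.3636

Let the stationary distribution be π with π = πP and π_1 + π_2 + π_3 = 1.
π_1 = 0.3·π_1 + 0.38·π_2 + 0.16·π_3
π_2 = 0.38·π_1 + 0.3·π_2 + 0.4·π_3
Solving with the normalization constraint gives π = (0.2778, 0.3586, 0.3636).
So the stationary probability of Escalated is 0.3636.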